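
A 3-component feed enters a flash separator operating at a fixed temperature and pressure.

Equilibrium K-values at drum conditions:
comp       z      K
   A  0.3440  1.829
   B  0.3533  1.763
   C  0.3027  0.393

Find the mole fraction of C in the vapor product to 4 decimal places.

Let ψ = V/F and solve Σ zᵢ(Kᵢ−1)/(1+ψ(Kᵢ−1)) = 0.
g(0) = ΣzᵢKᵢ − 1 = 0.3710 and g(1) = 1 − Σzᵢ/Kᵢ = -0.1587, so a root lies in (0, 1).
Newton iteration, ψ⁰ = 0.5:
  ψ = 0.5000: g = 0.13293, g' = -0.4558 → ψ = 0.7916
  ψ = 0.7916: g = -0.01346, g' = -0.5794 → ψ = 0.7684
  ψ = 0.7684: g = -0.00021, g' = -0.5617 → ψ = 0.7680
Converged at ψ = 0.7680.
Compositions from xᵢ = zᵢ/(1+ψ(Kᵢ−1)), yᵢ = Kᵢxᵢ:
  A: x = 0.2102, y = 0.3844
  B: x = 0.2228, y = 0.3927
  C: x = 0.5671, y = 0.2229

y_C = 0.2229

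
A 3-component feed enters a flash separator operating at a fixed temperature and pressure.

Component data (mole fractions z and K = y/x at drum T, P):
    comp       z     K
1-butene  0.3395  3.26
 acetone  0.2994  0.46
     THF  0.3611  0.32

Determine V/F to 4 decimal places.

Rachford–Rice: g(V/F) = Σ zᵢ(Kᵢ−1)/(1+V/F(Kᵢ−1)) = 0.
Check two-phase: ΣzᵢKᵢ = 1.3600 > 1 and Σzᵢ/Kᵢ = 1.8834 > 1, so g(0) = 0.3600 > 0 and g(1) = -0.8834 < 0.
Newton–Raphson from V/F = 0.45:
  V/F = 0.4500: g = -0.18699, g' = -0.9253 → V/F = 0.2479
  V/F = 0.2479: g = 0.00976, g' = -1.0702 → V/F = 0.2570
  V/F = 0.2570: g = 0.00006, g' = -1.0567 → V/F = 0.2571
Converged at V/F = 0.2571.

V/F = 0.2571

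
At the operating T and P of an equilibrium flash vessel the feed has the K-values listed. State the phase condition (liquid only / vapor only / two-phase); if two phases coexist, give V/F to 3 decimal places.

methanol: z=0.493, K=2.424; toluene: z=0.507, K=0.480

ΣzᵢKᵢ = 1.438; Σzᵢ/Kᵢ = 1.260.
Both exceed 1, so a two-phase solution exists.
Material balance + equilibrium reduce to Σ zᵢ(Kᵢ−1)/(1+ψ(Kᵢ−1)) = 0.
Binary case is linear: z₁(K₁−1)(1+ψ(K₂−1)) + z₂(K₂−1)(1+ψ(K₁−1)) = 0
⇒ ψ = [z₁(K₁−1)+z₂(K₂−1)] / [−(K₁−1)(K₂−1)] = 0.4384/0.7405 = 0.592

two-phase, V/F = 0.592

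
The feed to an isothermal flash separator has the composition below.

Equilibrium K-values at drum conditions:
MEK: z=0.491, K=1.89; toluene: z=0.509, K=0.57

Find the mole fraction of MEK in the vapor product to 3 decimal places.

y_MEK = 0.616

Material balance + equilibrium reduce to Σ zᵢ(Kᵢ−1)/(1+V/F(Kᵢ−1)) = 0.
Check two-phase: ΣzᵢKᵢ = 1.218 > 1 and Σzᵢ/Kᵢ = 1.153 > 1, so g(0) = 0.218 > 0 and g(1) = -0.153 < 0.
Binary case is linear: z₁(K₁−1)(1+V/F(K₂−1)) + z₂(K₂−1)(1+V/F(K₁−1)) = 0
⇒ V/F = [z₁(K₁−1)+z₂(K₂−1)] / [−(K₁−1)(K₂−1)] = 0.2181/0.3827 = 0.570
Compositions from xᵢ = zᵢ/(1+V/F(Kᵢ−1)), yᵢ = Kᵢxᵢ:
  MEK: x = 0.326, y = 0.616
  toluene: x = 0.674, y = 0.384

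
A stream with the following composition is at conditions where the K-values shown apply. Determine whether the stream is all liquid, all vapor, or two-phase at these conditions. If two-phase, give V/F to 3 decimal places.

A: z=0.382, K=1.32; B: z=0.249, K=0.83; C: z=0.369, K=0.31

all liquid

ΣzᵢKᵢ = 0.825; Σzᵢ/Kᵢ = 1.780.
Since ΣzᵢKᵢ < 1 the mixture is below its bubble point — single liquid phase.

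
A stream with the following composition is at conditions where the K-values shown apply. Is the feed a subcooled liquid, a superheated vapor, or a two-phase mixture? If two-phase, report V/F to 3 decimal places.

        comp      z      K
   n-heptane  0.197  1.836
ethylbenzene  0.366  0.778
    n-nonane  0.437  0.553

subcooled liquid

ΣzᵢKᵢ = 0.888; Σzᵢ/Kᵢ = 1.368.
Since ΣzᵢKᵢ < 1 the mixture is below its bubble point — single liquid phase.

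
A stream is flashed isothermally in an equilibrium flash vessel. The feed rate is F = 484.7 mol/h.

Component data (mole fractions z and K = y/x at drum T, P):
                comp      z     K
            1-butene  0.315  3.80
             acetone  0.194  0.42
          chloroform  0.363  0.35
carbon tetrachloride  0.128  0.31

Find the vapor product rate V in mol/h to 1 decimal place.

V = 120.7 mol/h

Material balance + equilibrium reduce to Σ zᵢ(Kᵢ−1)/(1+V/F(Kᵢ−1)) = 0.
Feasibility: ΣzᵢKᵢ = 1.445, Σzᵢ/Kᵢ = 1.995 — both > 1, two phases present.
Newton iteration, V/F⁰ = 0.47:
  V/F = 0.470: g = -0.2443, g' = -1.035 → V/F = 0.234
  V/F = 0.234: g = 0.0191, g' = -1.289 → V/F = 0.249
Converged at V/F = 0.249.
Then V = V/F·F = 0.2490·484.7 = 120.7 mol/h and L = F − V = 364.0 mol/h.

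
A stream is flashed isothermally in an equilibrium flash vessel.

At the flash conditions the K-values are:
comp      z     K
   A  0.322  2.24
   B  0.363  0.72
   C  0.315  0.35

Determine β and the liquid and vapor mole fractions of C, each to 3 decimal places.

β = 0.157, x_C = 0.351, y_C = 0.123

Rachford–Rice: g(β) = Σ zᵢ(Kᵢ−1)/(1+β(Kᵢ−1)) = 0.
Feasibility: ΣzᵢKᵢ = 1.093, Σzᵢ/Kᵢ = 1.548 — both > 1, two phases present.
Newton iteration, β⁰ = 0.5:
  β = 0.500: g = -0.1751, g' = -0.519 → β = 0.163
  β = 0.163: g = -0.0033, g' = -0.540 → β = 0.157
Converged at β = 0.157.
Compositions from xᵢ = zᵢ/(1+β(Kᵢ−1)), yᵢ = Kᵢxᵢ:
  A: x = 0.270, y = 0.604
  B: x = 0.380, y = 0.273
  C: x = 0.351, y = 0.123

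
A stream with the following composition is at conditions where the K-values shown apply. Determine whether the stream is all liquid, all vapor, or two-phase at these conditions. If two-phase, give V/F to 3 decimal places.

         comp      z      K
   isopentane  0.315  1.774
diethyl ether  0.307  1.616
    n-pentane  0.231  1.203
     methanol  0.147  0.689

ΣzᵢKᵢ = 1.434; Σzᵢ/Kᵢ = 0.773.
Since Σzᵢ/Kᵢ < 1 the mixture is above its dew point — single vapor phase.

all vapor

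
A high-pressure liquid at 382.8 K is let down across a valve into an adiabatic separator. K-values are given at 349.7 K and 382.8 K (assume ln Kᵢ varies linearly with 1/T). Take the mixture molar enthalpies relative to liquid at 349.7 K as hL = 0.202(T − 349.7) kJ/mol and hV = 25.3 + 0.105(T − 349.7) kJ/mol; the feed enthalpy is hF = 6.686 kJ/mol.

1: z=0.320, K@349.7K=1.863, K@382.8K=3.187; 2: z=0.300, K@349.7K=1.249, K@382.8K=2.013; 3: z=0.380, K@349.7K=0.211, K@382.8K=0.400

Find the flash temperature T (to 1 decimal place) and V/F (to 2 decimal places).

T = 354.1 K, V/F = 0.23

Adiabatic flash: solve Rachford–Rice at each trial T, then check hF = ψ·hV(T) + (1−ψ)·hL(T).
  T = 349.7 K: K = (1.863, 1.249, 0.211), RR gives ψ = 0.103, H_out = 2.611 kJ/mol
  T = 382.8 K: K = (3.187, 2.013, 0.400), RR gives ψ = 0.780, H_out = 23.911 kJ/mol
  T = 366.2 K: K = (2.464, 1.602, 0.294), RR gives ψ = 0.493, H_out = 15.025 kJ/mol
  T = 357.9 K: K = (2.148, 1.417, 0.250), RR gives ψ = 0.326, H_out = 9.654 kJ/mol
  T = 353.8 K: K = (2.002, 1.332, 0.230), RR gives ψ = 0.225, H_out = 6.441 kJ/mol
  T = 355.9 K: K = (2.076, 1.375, 0.240), RR gives ψ = 0.279, H_out = 8.149 kJ/mol
Linear interpolation between T = 353.8 (H_out = 6.441) and T = 355.9 (H_out = 8.149) on hF = 6.686 gives T ≈ 354.1 K, at which ψ = 0.23.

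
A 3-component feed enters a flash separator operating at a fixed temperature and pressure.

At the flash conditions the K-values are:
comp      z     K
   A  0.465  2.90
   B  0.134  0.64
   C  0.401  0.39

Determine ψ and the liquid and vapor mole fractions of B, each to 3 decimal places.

Material balance + equilibrium reduce to Σ zᵢ(Kᵢ−1)/(1+ψ(Kᵢ−1)) = 0.
Check two-phase: ΣzᵢKᵢ = 1.591 > 1 and Σzᵢ/Kᵢ = 1.398 > 1, so g(0) = 0.591 > 0 and g(1) = -0.398 < 0.
Iterate (Newton) starting at ψ = 0.5:
  ψ = 0.500: g = 0.0423, g' = -0.776 → ψ = 0.554
  ψ = 0.554: g = 0.0003, g' = -0.766 → ψ = 0.555
Converged at ψ = 0.555.
Compositions from xᵢ = zᵢ/(1+ψ(Kᵢ−1)), yᵢ = Kᵢxᵢ:
  A: x = 0.226, y = 0.656
  B: x = 0.167, y = 0.107
  C: x = 0.606, y = 0.236

ψ = 0.555, x_B = 0.167, y_B = 0.107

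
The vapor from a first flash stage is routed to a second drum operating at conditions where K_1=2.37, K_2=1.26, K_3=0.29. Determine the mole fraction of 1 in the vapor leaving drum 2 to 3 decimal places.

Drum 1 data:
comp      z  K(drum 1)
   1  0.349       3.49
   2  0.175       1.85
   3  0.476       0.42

y_1 (drum 2) = 0.608

Drum 1:
Rachford–Rice: g(ψ₁) = Σ zᵢ(Kᵢ−1)/(1+ψ₁(Kᵢ−1)) = 0.
g(0) = ΣzᵢKᵢ − 1 = 0.742 and g(1) = 1 − Σzᵢ/Kᵢ = -0.328, so a root lies in (0, 1).
Newton iteration, ψ₁⁰ = 0.5:
  ψ₁ = 0.500: g = 0.1026, g' = -0.809 → ψ₁ = 0.627
  ψ₁ = 0.627: g = 0.0026, g' = -0.779 → ψ₁ = 0.630
Converged at ψ₁ = 0.630.
Drum-1 compositions:
  1: x = 0.136, y = 0.474
  2: x = 0.114, y = 0.211
  3: x = 0.750, y = 0.315
Drum-2 feed = drum-1 vapor: z₂ = (0.4741, 0.2108, 0.3151).
Drum 2:
Let ψ₂ = V/F and solve Σ zᵢ(Kᵢ−1)/(1+ψ₂(Kᵢ−1)) = 0.
Feasibility: ΣzᵢKᵢ = 1.481, Σzᵢ/Kᵢ = 1.454 — both > 1, two phases present.
Iterate (Newton) starting at ψ₂ = 0.48:
  ψ₂ = 0.480: g = 0.1012, g' = -0.701 → ψ₂ = 0.624
  ψ₂ = 0.624: g = -0.0047, g' = -0.782 → ψ₂ = 0.618
Converged at ψ₂ = 0.618.
  1: x = 0.257, y = 0.608
  2: x = 0.182, y = 0.229
  3: x = 0.562, y = 0.163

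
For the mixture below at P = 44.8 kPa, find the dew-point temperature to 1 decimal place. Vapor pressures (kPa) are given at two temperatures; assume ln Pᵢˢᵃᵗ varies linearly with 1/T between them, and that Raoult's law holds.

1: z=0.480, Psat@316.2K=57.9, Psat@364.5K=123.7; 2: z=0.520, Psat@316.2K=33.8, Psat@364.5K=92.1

T = 318.9 K

Dew-point temperature: Σzᵢ·P/Pᵢˢᵃᵗ(T) = 1. Interpolate ln Pᵢˢᵃᵗ = aᵢ + bᵢ/T.
  T = 316.2 K: ΣzᵢP/Pᵢˢᵃᵗ = 1.0606
  T = 364.5 K: ΣzᵢP/Pᵢˢᵃᵗ = 0.4268
  T = 340.4 K: ΣzᵢP/Pᵢˢᵃᵗ = 0.6497
  T = 328.3 K: ΣzᵢP/Pᵢˢᵃᵗ = 0.8222
  T = 322.2 K: ΣzᵢP/Pᵢˢᵃᵗ = 0.9325
  T = 319.2 K: ΣzᵢP/Pᵢˢᵃᵗ = 0.9939
  T = 317.7 K: ΣzᵢP/Pᵢˢᵃᵗ = 1.0265
Interpolating between 317.7 K and 319.2 K gives T ≈ 318.9 K.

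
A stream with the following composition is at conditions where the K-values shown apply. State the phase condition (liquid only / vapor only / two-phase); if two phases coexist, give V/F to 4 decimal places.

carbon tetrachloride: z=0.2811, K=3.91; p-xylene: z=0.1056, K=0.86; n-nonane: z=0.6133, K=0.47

ΣzᵢKᵢ = 1.4782; Σzᵢ/Kᵢ = 1.4996.
Both exceed 1, so a two-phase solution exists.
Let ψ = V/F and solve Σ zᵢ(Kᵢ−1)/(1+ψ(Kᵢ−1)) = 0.
Newton iteration, ψ⁰ = 0.5:
  ψ = 0.5000: g = -0.12494, g' = -0.7162 → ψ = 0.3256
  ψ = 0.3256: g = 0.01173, g' = -0.8816 → ψ = 0.3389
  ψ = 0.3389: g = 0.00013, g' = -0.8617 → ψ = 0.3390
Converged at ψ = 0.3390.

two-phase, V/F = 0.3390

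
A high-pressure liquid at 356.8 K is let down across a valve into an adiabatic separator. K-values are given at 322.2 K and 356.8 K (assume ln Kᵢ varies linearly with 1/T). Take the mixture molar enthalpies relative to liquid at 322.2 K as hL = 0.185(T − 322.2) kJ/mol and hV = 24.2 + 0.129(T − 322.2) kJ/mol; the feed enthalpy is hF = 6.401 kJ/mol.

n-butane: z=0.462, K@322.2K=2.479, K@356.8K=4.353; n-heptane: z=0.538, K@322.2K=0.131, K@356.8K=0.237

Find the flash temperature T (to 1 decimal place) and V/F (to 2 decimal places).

T = 327.4 K, V/F = 0.23

Adiabatic flash: solve Rachford–Rice at each trial T, then check hF = ψ·hV(T) + (1−ψ)·hL(T).
  T = 322.2 K: K = (2.479, 0.131), RR gives ψ = 0.168, H_out = 4.063 kJ/mol
  T = 356.8 K: K = (4.353, 0.237), RR gives ψ = 0.445, H_out = 16.309 kJ/mol
  T = 339.5 K: K = (3.332, 0.179), RR gives ψ = 0.332, H_out = 10.913 kJ/mol
  T = 330.9 K: K = (2.888, 0.154), RR gives ψ = 0.261, H_out = 7.799 kJ/mol
  T = 326.5 K: K = (2.676, 0.142), RR gives ψ = 0.217, H_out = 6.005 kJ/mol
  T = 328.7 K: K = (2.781, 0.148), RR gives ψ = 0.240, H_out = 6.923 kJ/mol
Linear interpolation between T = 326.5 (H_out = 6.005) and T = 328.7 (H_out = 6.923) on hF = 6.401 gives T ≈ 327.4 K, at which ψ = 0.23.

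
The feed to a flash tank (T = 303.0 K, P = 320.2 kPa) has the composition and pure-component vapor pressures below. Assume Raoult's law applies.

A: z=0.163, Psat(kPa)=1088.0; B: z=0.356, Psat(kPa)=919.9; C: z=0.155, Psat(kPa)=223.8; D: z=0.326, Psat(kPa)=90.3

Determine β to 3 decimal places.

Raoult's law: Kᵢ = Pᵢˢᵃᵗ/P = Pᵢˢᵃᵗ/320.2.
  K_A = 1088.0/320.2 = 3.39788, K_B = 919.9/320.2 = 2.87289, K_C = 223.8/320.2 = 0.69894, K_D = 90.3/320.2 = 0.28201
Rachford–Rice: g(β) = Σ zᵢ(Kᵢ−1)/(1+β(Kᵢ−1)) = 0.
Feasibility: ΣzᵢKᵢ = 1.777, Σzᵢ/Kᵢ = 1.550 — both > 1, two phases present.
Newton–Raphson from β = 0.5:
  β = 0.500: g = 0.1020, g' = -0.955 → β = 0.607
  β = 0.607: g = -0.0005, g' = -0.978 → β = 0.606
Converged at β = 0.606.

β = 0.606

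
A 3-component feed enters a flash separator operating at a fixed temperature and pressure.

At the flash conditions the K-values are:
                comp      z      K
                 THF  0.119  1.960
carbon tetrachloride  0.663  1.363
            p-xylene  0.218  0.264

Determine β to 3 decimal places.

Rachford–Rice: g(β) = Σ zᵢ(Kᵢ−1)/(1+β(Kᵢ−1)) = 0.
g(0) = ΣzᵢKᵢ − 1 = 0.194 and g(1) = 1 − Σzᵢ/Kᵢ = -0.373, so a root lies in (0, 1).
Newton iteration, β⁰ = 0.5:
  β = 0.500: g = 0.0270, g' = -0.408 → β = 0.566
  β = 0.566: g = -0.0014, g' = -0.453 → β = 0.563
Converged at β = 0.563.

β = 0.563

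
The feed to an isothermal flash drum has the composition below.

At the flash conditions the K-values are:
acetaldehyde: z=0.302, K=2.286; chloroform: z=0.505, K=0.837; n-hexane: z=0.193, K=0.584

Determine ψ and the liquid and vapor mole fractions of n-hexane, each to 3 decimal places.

ψ = 0.692, x_n-hexane = 0.271, y_n-hexane = 0.158

Newton iteration, ψ⁰ = 0.62:
  ψ = 0.620: g = 0.0163, g' = -0.232 → ψ = 0.690
  ψ = 0.690: g = 0.0003, g' = -0.223 → ψ = 0.692
Converged at ψ = 0.692.
Compositions from xᵢ = zᵢ/(1+ψ(Kᵢ−1)), yᵢ = Kᵢxᵢ:
  acetaldehyde: x = 0.160, y = 0.365
  chloroform: x = 0.569, y = 0.476
  n-hexane: x = 0.271, y = 0.158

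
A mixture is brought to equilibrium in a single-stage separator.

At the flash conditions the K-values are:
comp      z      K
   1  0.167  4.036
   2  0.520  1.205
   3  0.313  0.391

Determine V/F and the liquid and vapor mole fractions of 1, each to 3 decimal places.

Newton–Raphson from V/F = 0.69:
  V/F = 0.690: g = -0.0716, g' = -0.523 → V/F = 0.553
  V/F = 0.553: g = -0.0025, g' = -0.496 → V/F = 0.548
Converged at V/F = 0.548.
Compositions from xᵢ = zᵢ/(1+V/F(Kᵢ−1)), yᵢ = Kᵢxᵢ:
  1: x = 0.063, y = 0.253
  2: x = 0.467, y = 0.563
  3: x = 0.470, y = 0.184

V/F = 0.548, x_1 = 0.063, y_1 = 0.253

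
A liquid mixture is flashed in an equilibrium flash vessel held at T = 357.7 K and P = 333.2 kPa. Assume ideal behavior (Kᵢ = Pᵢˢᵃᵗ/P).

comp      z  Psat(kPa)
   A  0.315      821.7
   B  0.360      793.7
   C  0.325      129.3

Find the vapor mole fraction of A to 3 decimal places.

Raoult's law: Kᵢ = Pᵢˢᵃᵗ/P = Pᵢˢᵃᵗ/333.2.
  K_A = 821.7/333.2 = 2.46609, K_B = 793.7/333.2 = 2.38205, K_C = 129.3/333.2 = 0.38806
Let ψ = V/F and solve Σ zᵢ(Kᵢ−1)/(1+ψ(Kᵢ−1)) = 0.
g(0) = ΣzᵢKᵢ − 1 = 0.760 and g(1) = 1 − Σzᵢ/Kᵢ = -0.116, so a root lies in (0, 1).
Iterate (Newton) starting at ψ = 0.5:
  ψ = 0.500: g = 0.2741, g' = -0.719 → ψ = 0.882
  ψ = 0.882: g = -0.0061, g' = -0.842 → ψ = 0.874
Converged at ψ = 0.874.
Compositions from xᵢ = zᵢ/(1+ψ(Kᵢ−1)), yᵢ = Kᵢxᵢ:
  A: x = 0.138, y = 0.340
  B: x = 0.163, y = 0.388
  C: x = 0.699, y = 0.271

y_A = 0.340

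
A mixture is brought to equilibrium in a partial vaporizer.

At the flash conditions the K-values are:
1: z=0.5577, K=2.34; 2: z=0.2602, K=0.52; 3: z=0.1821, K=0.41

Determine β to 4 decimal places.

Newton iteration, β⁰ = 0.33:
  β = 0.3300: g = 0.23636, g' = -0.6638 → β = 0.6860
  β = 0.6860: g = 0.02265, g' = -0.5840 → β = 0.7248
  β = 0.7248: g = -0.00015, g' = -0.5922 → β = 0.7246
Converged at β = 0.7246.

β = 0.7246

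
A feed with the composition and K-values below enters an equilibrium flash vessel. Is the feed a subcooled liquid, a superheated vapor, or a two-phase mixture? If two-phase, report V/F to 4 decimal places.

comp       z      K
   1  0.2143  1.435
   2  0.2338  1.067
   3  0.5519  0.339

subcooled liquid

ΣzᵢKᵢ = 0.7441; Σzᵢ/Kᵢ = 1.9965.
Since ΣzᵢKᵢ < 1 the mixture is below its bubble point — single liquid phase.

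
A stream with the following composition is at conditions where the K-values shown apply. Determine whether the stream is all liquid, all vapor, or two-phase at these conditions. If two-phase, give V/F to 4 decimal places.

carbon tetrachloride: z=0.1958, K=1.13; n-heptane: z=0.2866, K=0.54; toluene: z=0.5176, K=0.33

all liquid

ΣzᵢKᵢ = 0.5468; Σzᵢ/Kᵢ = 2.2725.
Since ΣzᵢKᵢ < 1 the mixture is below its bubble point — single liquid phase.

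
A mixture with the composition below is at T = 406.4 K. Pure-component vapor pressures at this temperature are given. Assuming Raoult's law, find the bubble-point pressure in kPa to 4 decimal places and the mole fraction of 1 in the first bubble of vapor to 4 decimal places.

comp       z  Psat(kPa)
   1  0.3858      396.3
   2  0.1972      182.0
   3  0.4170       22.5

At the bubble point ψ → 0, so ΣzᵢKᵢ = 1 with Kᵢ = Pᵢˢᵃᵗ/P ⇒ P = ΣzᵢPᵢˢᵃᵗ.
P = 0.3858·396.3 + 0.1972·182.0 + 0.4170·22.5 = 198.1654 kPa
yᵢ = zᵢPᵢˢᵃᵗ/P ⇒ y_1 = 0.3858·396.3/198.1654 = 0.7715

Pbub = 198.1654 kPa, y_1 = 0.7715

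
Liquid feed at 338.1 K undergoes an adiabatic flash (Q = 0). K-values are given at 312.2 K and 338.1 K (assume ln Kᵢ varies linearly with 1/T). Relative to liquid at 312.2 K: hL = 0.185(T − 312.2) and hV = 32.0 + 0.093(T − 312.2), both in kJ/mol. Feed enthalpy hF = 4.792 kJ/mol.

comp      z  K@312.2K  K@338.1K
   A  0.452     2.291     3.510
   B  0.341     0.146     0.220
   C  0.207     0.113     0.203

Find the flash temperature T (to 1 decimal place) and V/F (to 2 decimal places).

Adiabatic flash: solve Rachford–Rice at each trial T, then check hF = ψ·hV(T) + (1−ψ)·hL(T).
  T = 312.2 K: K = (2.291, 0.146, 0.113), RR gives ψ = 0.097, H_out = 3.109 kJ/mol
  T = 338.1 K: K = (3.510, 0.220, 0.203), RR gives ψ = 0.356, H_out = 15.347 kJ/mol
  T = 325.1 K: K = (2.858, 0.181, 0.153), RR gives ψ = 0.250, H_out = 10.079 kJ/mol
  T = 318.6 K: K = (2.562, 0.163, 0.132), RR gives ψ = 0.182, H_out = 6.886 kJ/mol
  T = 315.4 K: K = (2.424, 0.154, 0.122), RR gives ψ = 0.142, H_out = 5.095 kJ/mol
  T = 313.8 K: K = (2.357, 0.150, 0.117), RR gives ψ = 0.120, H_out = 4.130 kJ/mol
Linear interpolation between T = 313.8 (H_out = 4.130) and T = 315.4 (H_out = 5.095) on hF = 4.792 gives T ≈ 314.9 K, at which ψ = 0.14.

T = 314.9 K, V/F = 0.14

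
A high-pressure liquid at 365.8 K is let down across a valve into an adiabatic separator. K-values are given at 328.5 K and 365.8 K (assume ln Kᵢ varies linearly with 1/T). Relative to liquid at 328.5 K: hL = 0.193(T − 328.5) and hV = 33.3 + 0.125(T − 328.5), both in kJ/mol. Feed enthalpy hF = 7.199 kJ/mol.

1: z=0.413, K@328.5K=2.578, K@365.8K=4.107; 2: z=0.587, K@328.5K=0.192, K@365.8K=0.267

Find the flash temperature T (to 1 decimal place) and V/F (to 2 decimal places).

Adiabatic flash: solve Rachford–Rice at each trial T, then check hF = ψ·hV(T) + (1−ψ)·hL(T).
  T = 328.5 K: K = (2.578, 0.192), RR gives ψ = 0.139, H_out = 4.634 kJ/mol
  T = 365.8 K: K = (4.107, 0.267), RR gives ψ = 0.375, H_out = 18.720 kJ/mol
  T = 347.1 K: K = (3.293, 0.228), RR gives ψ = 0.279, H_out = 12.534 kJ/mol
  T = 337.8 K: K = (2.923, 0.210), RR gives ψ = 0.218, H_out = 8.901 kJ/mol
  T = 333.1 K: K = (2.746, 0.201), RR gives ψ = 0.181, H_out = 6.843 kJ/mol
  T = 335.5 K: K = (2.836, 0.205), RR gives ψ = 0.200, H_out = 7.916 kJ/mol
Linear interpolation between T = 333.1 (H_out = 6.843) and T = 335.5 (H_out = 7.916) on hF = 7.199 gives T ≈ 333.9 K, at which ψ = 0.19.

T = 333.9 K, V/F = 0.19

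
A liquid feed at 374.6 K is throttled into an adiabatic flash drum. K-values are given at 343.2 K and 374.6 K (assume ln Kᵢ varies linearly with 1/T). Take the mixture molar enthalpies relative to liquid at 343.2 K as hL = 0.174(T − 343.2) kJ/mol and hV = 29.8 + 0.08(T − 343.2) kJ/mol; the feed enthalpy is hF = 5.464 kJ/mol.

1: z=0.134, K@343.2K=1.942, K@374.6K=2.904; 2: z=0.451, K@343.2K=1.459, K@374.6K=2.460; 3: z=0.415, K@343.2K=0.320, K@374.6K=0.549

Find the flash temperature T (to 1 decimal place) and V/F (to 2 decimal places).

T = 344.5 K, V/F = 0.18

Adiabatic flash: solve Rachford–Rice at each trial T, then check hF = ψ·hV(T) + (1−ψ)·hL(T).
  T = 343.2 K: K = (1.942, 1.459, 0.320), RR gives ψ = 0.126, H_out = 3.746 kJ/mol
  T = 374.6 K: K = (2.904, 2.460, 0.549), RR gives ψ = 1.000, H_out = 32.312 kJ/mol
  T = 358.9 K: K = (2.396, 1.916, 0.424), RR gives ψ = 0.606, H_out = 19.893 kJ/mol
  T = 351.0 K: K = (2.161, 1.676, 0.369), RR gives ψ = 0.392, H_out = 12.755 kJ/mol
  T = 347.1 K: K = (2.050, 1.565, 0.344), RR gives ψ = 0.270, H_out = 8.612 kJ/mol
  T = 345.1 K: K = (1.994, 1.510, 0.332), RR gives ψ = 0.199, H_out = 6.227 kJ/mol
Linear interpolation between T = 343.2 (H_out = 3.746) and T = 345.1 (H_out = 6.227) on hF = 5.464 gives T ≈ 344.5 K, at which ψ = 0.18.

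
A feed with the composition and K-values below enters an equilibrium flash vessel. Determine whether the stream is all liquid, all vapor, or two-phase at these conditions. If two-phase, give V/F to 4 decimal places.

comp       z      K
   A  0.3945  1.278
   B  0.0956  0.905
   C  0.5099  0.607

ΣzᵢKᵢ = 0.9002; Σzᵢ/Kᵢ = 1.2544.
Since ΣzᵢKᵢ < 1 the mixture is below its bubble point — single liquid phase.

all liquid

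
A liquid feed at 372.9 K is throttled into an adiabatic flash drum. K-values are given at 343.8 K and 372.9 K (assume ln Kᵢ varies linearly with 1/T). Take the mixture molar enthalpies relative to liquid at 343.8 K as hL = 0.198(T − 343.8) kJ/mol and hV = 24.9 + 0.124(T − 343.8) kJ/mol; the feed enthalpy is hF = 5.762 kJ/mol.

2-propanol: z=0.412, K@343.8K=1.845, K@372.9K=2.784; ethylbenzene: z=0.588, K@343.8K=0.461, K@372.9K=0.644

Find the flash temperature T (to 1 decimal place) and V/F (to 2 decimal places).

Adiabatic flash: solve Rachford–Rice at each trial T, then check hF = ψ·hV(T) + (1−ψ)·hL(T).
  T = 343.8 K: K = (1.845, 0.461), RR gives ψ = 0.069, H_out = 1.706 kJ/mol
  T = 372.9 K: K = (2.784, 0.644), RR gives ψ = 0.828, H_out = 24.589 kJ/mol
  T = 358.4 K: K = (2.287, 0.549), RR gives ψ = 0.456, H_out = 13.763 kJ/mol
  T = 351.1 K: K = (2.059, 0.504), RR gives ψ = 0.275, H_out = 8.149 kJ/mol
  T = 347.5 K: K = (1.952, 0.483), RR gives ψ = 0.178, H_out = 5.121 kJ/mol
  T = 349.3 K: K = (2.005, 0.493), RR gives ψ = 0.228, H_out = 6.665 kJ/mol
Linear interpolation between T = 347.5 (H_out = 5.121) and T = 349.3 (H_out = 6.665) on hF = 5.762 gives T ≈ 348.2 K, at which ψ = 0.20.

T = 348.2 K, V/F = 0.20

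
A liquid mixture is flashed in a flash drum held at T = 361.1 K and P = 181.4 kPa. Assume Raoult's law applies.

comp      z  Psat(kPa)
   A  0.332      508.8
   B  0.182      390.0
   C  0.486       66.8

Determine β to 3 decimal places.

Raoult's law: Kᵢ = Pᵢˢᵃᵗ/P = Pᵢˢᵃᵗ/181.4.
  K_A = 508.8/181.4 = 2.80485, K_B = 390.0/181.4 = 2.14994, K_C = 66.8/181.4 = 0.36825
Rachford–Rice: g(β) = Σ zᵢ(Kᵢ−1)/(1+β(Kᵢ−1)) = 0.
Feasibility: ΣzᵢKᵢ = 1.501, Σzᵢ/Kᵢ = 1.523 — both > 1, two phases present.
Newton iteration, β⁰ = 0.52:
  β = 0.520: g = -0.0172, g' = -0.812 → β = 0.499
Converged at β = 0.499.

β = 0.499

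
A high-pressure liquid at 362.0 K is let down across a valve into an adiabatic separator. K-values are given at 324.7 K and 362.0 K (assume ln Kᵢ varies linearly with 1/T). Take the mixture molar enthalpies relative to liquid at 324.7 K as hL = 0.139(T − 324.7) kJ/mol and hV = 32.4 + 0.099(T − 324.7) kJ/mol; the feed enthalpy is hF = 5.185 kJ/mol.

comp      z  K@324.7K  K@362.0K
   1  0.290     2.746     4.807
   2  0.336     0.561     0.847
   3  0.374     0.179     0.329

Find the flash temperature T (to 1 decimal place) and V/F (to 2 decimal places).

Adiabatic flash: solve Rachford–Rice at each trial T, then check hF = ψ·hV(T) + (1−ψ)·hL(T).
  T = 324.7 K: K = (2.746, 0.561, 0.179), RR gives ψ = 0.045, H_out = 1.462 kJ/mol
  T = 362.0 K: K = (4.807, 0.847, 0.329), RR gives ψ = 0.442, H_out = 18.834 kJ/mol
  T = 343.4 K: K = (3.692, 0.697, 0.247), RR gives ψ = 0.259, H_out = 10.790 kJ/mol
  T = 334.0 K: K = (3.195, 0.627, 0.211), RR gives ψ = 0.160, H_out = 6.419 kJ/mol
  T = 329.4 K: K = (2.967, 0.594, 0.195), RR gives ψ = 0.106, H_out = 4.075 kJ/mol
  T = 331.7 K: K = (3.080, 0.610, 0.203), RR gives ψ = 0.134, H_out = 5.269 kJ/mol
Linear interpolation between T = 329.4 (H_out = 4.075) and T = 331.7 (H_out = 5.269) on hF = 5.185 gives T ≈ 331.5 K, at which ψ = 0.13.

T = 331.5 K, V/F = 0.13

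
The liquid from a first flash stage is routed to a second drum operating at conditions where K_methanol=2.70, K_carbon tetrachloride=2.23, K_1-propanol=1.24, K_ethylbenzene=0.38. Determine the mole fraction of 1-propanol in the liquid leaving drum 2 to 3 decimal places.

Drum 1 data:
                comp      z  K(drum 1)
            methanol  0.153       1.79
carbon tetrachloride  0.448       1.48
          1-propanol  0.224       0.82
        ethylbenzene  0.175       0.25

Drum 1:
Rachford–Rice: g(ψ₁) = Σ zᵢ(Kᵢ−1)/(1+ψ₁(Kᵢ−1)) = 0.
Feasibility: ΣzᵢKᵢ = 1.164, Σzᵢ/Kᵢ = 1.361 — both > 1, two phases present.
Newton–Raphson from ψ₁ = 0.5:
  ψ₁ = 0.500: g = 0.0058, g' = -0.377 → ψ₁ = 0.515
Converged at ψ₁ = 0.515.
Drum-1 compositions:
  methanol: x = 0.109, y = 0.195
  carbon tetrachloride: x = 0.359, y = 0.532
  1-propanol: x = 0.247, y = 0.202
  ethylbenzene: x = 0.285, y = 0.071
Drum-2 feed = drum-1 liquid: z₂ = (0.1087, 0.3592, 0.2469, 0.2852).
Drum 2:
Iterate (Newton) starting at ψ₂ = 0.36:
  ψ₂ = 0.360: g = 0.2478, g' = -0.576 → ψ₂ = 0.790
  ψ₂ = 0.790: g = 0.0059, g' = -0.629 → ψ₂ = 0.800
Converged at ψ₂ = 0.800.
  methanol: x = 0.046, y = 0.124
  carbon tetrachloride: x = 0.181, y = 0.404
  1-propanol: x = 0.207, y = 0.257
  ethylbenzene: x = 0.566, y = 0.215

x_1-propanol (drum 2) = 0.207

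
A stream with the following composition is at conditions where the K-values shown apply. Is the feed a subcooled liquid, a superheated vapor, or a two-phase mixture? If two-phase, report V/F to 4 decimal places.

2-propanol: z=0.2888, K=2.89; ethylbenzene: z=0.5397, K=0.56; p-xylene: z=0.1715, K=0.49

ΣzᵢKᵢ = 1.2209; Σzᵢ/Kᵢ = 1.4137.
Both exceed 1, so a two-phase solution exists.
Let ψ = V/F and solve Σ zᵢ(Kᵢ−1)/(1+ψ(Kᵢ−1)) = 0.
Newton iteration, ψ⁰ = 0.5:
  ψ = 0.5000: g = -0.14122, g' = -0.5248 → ψ = 0.2309
  ψ = 0.2309: g = 0.01653, g' = -0.6867 → ψ = 0.2550
  ψ = 0.2550: g = 0.00031, g' = -0.6613 → ψ = 0.2555
Converged at ψ = 0.2555.

two-phase, V/F = 0.2555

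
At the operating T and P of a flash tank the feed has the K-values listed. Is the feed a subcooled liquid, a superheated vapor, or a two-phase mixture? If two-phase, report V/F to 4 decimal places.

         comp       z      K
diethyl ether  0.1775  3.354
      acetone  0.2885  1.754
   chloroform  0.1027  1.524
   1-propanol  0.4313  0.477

two-phase, V/F = 0.6685

ΣzᵢKᵢ = 1.4636; Σzᵢ/Kᵢ = 1.1890.
Both exceed 1, so a two-phase solution exists.
Newton iteration, ψ⁰ = 0.43:
  ψ = 0.4300: g = 0.12482, g' = -0.5516 → ψ = 0.6563
  ψ = 0.6563: g = 0.00629, g' = -0.5144 → ψ = 0.6685
Converged at ψ = 0.6685.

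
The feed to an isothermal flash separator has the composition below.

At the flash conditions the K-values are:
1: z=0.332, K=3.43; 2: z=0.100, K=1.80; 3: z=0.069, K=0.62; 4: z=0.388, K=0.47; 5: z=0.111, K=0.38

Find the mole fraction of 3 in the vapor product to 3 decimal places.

Rachford–Rice: g(V/F) = Σ zᵢ(Kᵢ−1)/(1+V/F(Kᵢ−1)) = 0.
Check two-phase: ΣzᵢKᵢ = 1.586 > 1 and Σzᵢ/Kᵢ = 1.381 > 1, so g(0) = 0.586 > 0 and g(1) = -0.381 < 0.
Newton iteration, V/F⁰ = 0.54:
  V/F = 0.540: g = -0.0198, g' = -0.724 → V/F = 0.513
Converged at V/F = 0.513.
Compositions from xᵢ = zᵢ/(1+V/F(Kᵢ−1)), yᵢ = Kᵢxᵢ:
  1: x = 0.148, y = 0.507
  2: x = 0.071, y = 0.128
  3: x = 0.086, y = 0.053
  4: x = 0.533, y = 0.250
  5: x = 0.163, y = 0.062

y_3 = 0.053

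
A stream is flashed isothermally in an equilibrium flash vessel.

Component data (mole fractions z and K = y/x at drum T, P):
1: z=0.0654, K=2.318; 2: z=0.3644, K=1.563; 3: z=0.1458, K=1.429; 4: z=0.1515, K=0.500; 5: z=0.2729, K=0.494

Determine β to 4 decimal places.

Material balance + equilibrium reduce to Σ zᵢ(Kᵢ−1)/(1+β(Kᵢ−1)) = 0.
Feasibility: ΣzᵢKᵢ = 1.1401, Σzᵢ/Kᵢ = 1.2188 — both > 1, two phases present.
Newton–Raphson from β = 0.4:
  β = 0.4000: g = 0.00946, g' = -0.3142 → β = 0.4301
  β = 0.4301: g = -0.00002, g' = -0.3159 → β = 0.4300
Converged at β = 0.4300.

β = 0.4300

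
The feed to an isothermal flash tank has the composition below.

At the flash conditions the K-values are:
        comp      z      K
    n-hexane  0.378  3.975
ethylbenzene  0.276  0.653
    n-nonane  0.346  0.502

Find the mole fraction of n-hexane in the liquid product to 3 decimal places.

x_n-hexane = 0.128

Iterate (Newton) starting at V/F = 0.5:
  V/F = 0.500: g = 0.1068, g' = -0.741 → V/F = 0.644
  V/F = 0.644: g = 0.0087, g' = -0.635 → V/F = 0.658
Converged at V/F = 0.658.
Compositions from xᵢ = zᵢ/(1+V/F(Kᵢ−1)), yᵢ = Kᵢxᵢ:
  n-hexane: x = 0.128, y = 0.508
  ethylbenzene: x = 0.358, y = 0.234
  n-nonane: x = 0.515, y = 0.258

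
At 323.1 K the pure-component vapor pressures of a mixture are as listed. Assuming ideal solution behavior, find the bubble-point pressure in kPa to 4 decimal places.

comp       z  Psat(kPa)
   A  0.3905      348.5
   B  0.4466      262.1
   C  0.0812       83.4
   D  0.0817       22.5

At the bubble point ψ → 0, so ΣzᵢKᵢ = 1 with Kᵢ = Pᵢˢᵃᵗ/P ⇒ P = ΣzᵢPᵢˢᵃᵗ.
P = 0.3905·348.5 + 0.4466·262.1 + 0.0812·83.4 + 0.0817·22.5 = 261.7534 kPa

Pbub = 261.7534 kPa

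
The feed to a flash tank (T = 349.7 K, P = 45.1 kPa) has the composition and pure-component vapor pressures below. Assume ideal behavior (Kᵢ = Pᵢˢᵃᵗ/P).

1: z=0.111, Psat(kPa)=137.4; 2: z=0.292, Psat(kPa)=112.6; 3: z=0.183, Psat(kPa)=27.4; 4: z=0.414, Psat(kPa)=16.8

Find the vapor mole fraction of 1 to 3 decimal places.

y_1 = 0.196

Raoult's law: Kᵢ = Pᵢˢᵃᵗ/P = Pᵢˢᵃᵗ/45.1.
  K_1 = 137.4/45.1 = 3.04656, K_2 = 112.6/45.1 = 2.49667, K_3 = 27.4/45.1 = 0.60754, K_4 = 16.8/45.1 = 0.37251
Let ψ = V/F and solve Σ zᵢ(Kᵢ−1)/(1+ψ(Kᵢ−1)) = 0.
g(0) = ΣzᵢKᵢ − 1 = 0.333 and g(1) = 1 − Σzᵢ/Kᵢ = -0.566, so a root lies in (0, 1).
Iterate (Newton) starting at ψ = 0.5:
  ψ = 0.500: g = -0.1057, g' = -0.717 → ψ = 0.353
  ψ = 0.353: g = 0.0010, g' = -0.744 → ψ = 0.354
Converged at ψ = 0.354.
Compositions from xᵢ = zᵢ/(1+ψ(Kᵢ−1)), yᵢ = Kᵢxᵢ:
  1: x = 0.064, y = 0.196
  2: x = 0.191, y = 0.477
  3: x = 0.213, y = 0.129
  4: x = 0.532, y = 0.198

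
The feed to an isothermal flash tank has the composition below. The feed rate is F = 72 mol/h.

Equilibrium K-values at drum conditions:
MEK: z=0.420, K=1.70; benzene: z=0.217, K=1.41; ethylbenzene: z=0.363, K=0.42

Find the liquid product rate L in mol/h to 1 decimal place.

Rachford–Rice: g(V/F) = Σ zᵢ(Kᵢ−1)/(1+V/F(Kᵢ−1)) = 0.
g(0) = ΣzᵢKᵢ − 1 = 0.172 and g(1) = 1 − Σzᵢ/Kᵢ = -0.265, so a root lies in (0, 1).
Newton iteration, V/F⁰ = 0.5:
  V/F = 0.500: g = -0.0049, g' = -0.380 → V/F = 0.487
Converged at V/F = 0.487.
Then V = V/F·F = 0.4870·72 = 35.1 mol/h and L = F − V = 36.9 mol/h.

L = 36.9 mol/h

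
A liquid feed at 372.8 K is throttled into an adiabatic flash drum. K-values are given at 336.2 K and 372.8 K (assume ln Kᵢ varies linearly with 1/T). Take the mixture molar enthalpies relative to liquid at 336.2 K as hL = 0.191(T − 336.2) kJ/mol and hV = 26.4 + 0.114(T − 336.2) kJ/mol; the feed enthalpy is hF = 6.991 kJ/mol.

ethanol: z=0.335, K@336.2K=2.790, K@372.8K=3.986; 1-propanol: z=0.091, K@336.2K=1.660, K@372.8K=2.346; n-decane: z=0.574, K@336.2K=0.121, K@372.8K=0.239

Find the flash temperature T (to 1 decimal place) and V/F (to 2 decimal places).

Adiabatic flash: solve Rachford–Rice at each trial T, then check hF = ψ·hV(T) + (1−ψ)·hL(T).
  T = 336.2 K: K = (2.790, 1.660, 0.121), RR gives ψ = 0.109, H_out = 2.873 kJ/mol
  T = 372.8 K: K = (3.986, 2.346, 0.239), RR gives ψ = 0.334, H_out = 14.861 kJ/mol
  T = 354.5 K: K = (3.366, 1.991, 0.173), RR gives ψ = 0.230, H_out = 9.253 kJ/mol
  T = 345.4 K: K = (3.074, 1.823, 0.146), RR gives ψ = 0.174, H_out = 6.225 kJ/mol
  T = 349.9 K: K = (3.217, 1.906, 0.159), RR gives ψ = 0.203, H_out = 7.751 kJ/mol
  T = 347.6 K: K = (3.143, 1.863, 0.152), RR gives ψ = 0.188, H_out = 6.979 kJ/mol
Linear interpolation between T = 347.6 (H_out = 6.979) and T = 349.9 (H_out = 7.751) on hF = 6.991 gives T ≈ 347.6 K, at which ψ = 0.19.

T = 347.6 K, V/F = 0.19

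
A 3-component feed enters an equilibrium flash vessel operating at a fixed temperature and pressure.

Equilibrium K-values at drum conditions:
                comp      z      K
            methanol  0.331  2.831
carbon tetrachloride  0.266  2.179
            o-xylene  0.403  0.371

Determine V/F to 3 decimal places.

Rachford–Rice: g(V/F) = Σ zᵢ(Kᵢ−1)/(1+V/F(Kᵢ−1)) = 0.
Check two-phase: ΣzᵢKᵢ = 1.666 > 1 and Σzᵢ/Kᵢ = 1.325 > 1, so g(0) = 0.666 > 0 and g(1) = -0.325 < 0.
Iterate (Newton) starting at V/F = 0.5:
  V/F = 0.500: g = 0.1439, g' = -0.788 → V/F = 0.683
  V/F = 0.683: g = -0.0011, g' = -0.822 → V/F = 0.681
Converged at V/F = 0.681.

V/F = 0.681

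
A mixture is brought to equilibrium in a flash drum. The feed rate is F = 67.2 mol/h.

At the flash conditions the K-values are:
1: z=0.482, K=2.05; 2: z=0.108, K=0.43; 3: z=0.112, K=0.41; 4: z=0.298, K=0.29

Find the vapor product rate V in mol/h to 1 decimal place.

Rachford–Rice: g(β) = Σ zᵢ(Kᵢ−1)/(1+β(Kᵢ−1)) = 0.
Check two-phase: ΣzᵢKᵢ = 1.167 > 1 and Σzᵢ/Kᵢ = 1.787 > 1, so g(0) = 0.167 > 0 and g(1) = -0.787 < 0.
Newton iteration, β⁰ = 0.5:
  β = 0.500: g = -0.1760, g' = -0.737 → β = 0.261
  β = 0.261: g = -0.0130, g' = -0.657 → β = 0.241
Converged at β = 0.241.
Then V = β·F = 0.2414·67.2 = 16.2 mol/h and L = F − V = 51.0 mol/h.

V = 16.2 mol/h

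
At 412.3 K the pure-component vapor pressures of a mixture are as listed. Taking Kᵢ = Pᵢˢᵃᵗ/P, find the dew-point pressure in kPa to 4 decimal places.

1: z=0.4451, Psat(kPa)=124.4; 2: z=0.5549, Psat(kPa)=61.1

At the dew point ψ → 1, so Σzᵢ/Kᵢ = 1 with Kᵢ = Pᵢˢᵃᵗ/P ⇒ 1/P = Σzᵢ/Pᵢˢᵃᵗ.
1/P = 0.4451/124.4 + 0.5549/61.1 = 0.0126598 ⇒ P = 78.9901 kPa

Pdew = 78.9901 kPa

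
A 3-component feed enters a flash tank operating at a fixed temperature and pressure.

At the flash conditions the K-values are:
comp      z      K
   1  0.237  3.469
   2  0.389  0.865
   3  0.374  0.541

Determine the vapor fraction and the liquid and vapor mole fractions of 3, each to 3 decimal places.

ψ = 0.461, x_3 = 0.474, y_3 = 0.257

Iterate (Newton) starting at ψ = 0.5:
  ψ = 0.500: g = -0.0172, g' = -0.430 → ψ = 0.460
  ψ = 0.460: g = 0.0004, g' = -0.451 → ψ = 0.461
Converged at ψ = 0.461.
Compositions from xᵢ = zᵢ/(1+ψ(Kᵢ−1)), yᵢ = Kᵢxᵢ:
  1: x = 0.111, y = 0.385
  2: x = 0.415, y = 0.359
  3: x = 0.474, y = 0.257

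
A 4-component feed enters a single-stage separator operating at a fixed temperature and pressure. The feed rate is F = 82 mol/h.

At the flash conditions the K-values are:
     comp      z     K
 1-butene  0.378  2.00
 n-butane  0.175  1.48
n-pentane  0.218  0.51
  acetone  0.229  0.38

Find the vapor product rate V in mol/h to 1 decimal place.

V = 36.2 mol/h

Material balance + equilibrium reduce to Σ zᵢ(Kᵢ−1)/(1+V/F(Kᵢ−1)) = 0.
g(0) = ΣzᵢKᵢ − 1 = 0.213 and g(1) = 1 − Σzᵢ/Kᵢ = -0.337, so a root lies in (0, 1).
Newton–Raphson from V/F = 0.65:
  V/F = 0.650: g = -0.1014, g' = -0.522 → V/F = 0.456
  V/F = 0.456: g = -0.0068, g' = -0.463 → V/F = 0.441
Converged at V/F = 0.441.
Then V = V/F·F = 0.4409·82 = 36.2 mol/h and L = F − V = 45.8 mol/h.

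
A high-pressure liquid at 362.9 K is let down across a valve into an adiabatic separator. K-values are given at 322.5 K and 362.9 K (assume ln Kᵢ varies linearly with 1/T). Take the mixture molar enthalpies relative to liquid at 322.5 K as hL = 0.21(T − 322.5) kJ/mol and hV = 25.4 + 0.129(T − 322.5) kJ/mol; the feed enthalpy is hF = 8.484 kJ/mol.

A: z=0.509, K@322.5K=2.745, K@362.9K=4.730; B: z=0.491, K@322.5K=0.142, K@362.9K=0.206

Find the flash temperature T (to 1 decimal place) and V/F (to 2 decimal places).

T = 324.0 K, V/F = 0.32

Adiabatic flash: solve Rachford–Rice at each trial T, then check hF = ψ·hV(T) + (1−ψ)·hL(T).
  T = 322.5 K: K = (2.745, 0.142), RR gives ψ = 0.312, H_out = 7.921 kJ/mol
  T = 362.9 K: K = (4.730, 0.206), RR gives ψ = 0.509, H_out = 19.756 kJ/mol
  T = 342.7 K: K = (3.662, 0.173), RR gives ψ = 0.431, H_out = 14.483 kJ/mol
  T = 332.6 K: K = (3.184, 0.157), RR gives ψ = 0.379, H_out = 11.441 kJ/mol
  T = 327.6 K: K = (2.962, 0.150), RR gives ψ = 0.348, H_out = 9.773 kJ/mol
  T = 325.1 K: K = (2.854, 0.146), RR gives ψ = 0.331, H_out = 8.887 kJ/mol
  T = 323.8 K: K = (2.799, 0.144), RR gives ψ = 0.322, H_out = 8.410 kJ/mol
Linear interpolation between T = 323.8 (H_out = 8.410) and T = 325.1 (H_out = 8.887) on hF = 8.484 gives T ≈ 324.0 K, at which ψ = 0.32.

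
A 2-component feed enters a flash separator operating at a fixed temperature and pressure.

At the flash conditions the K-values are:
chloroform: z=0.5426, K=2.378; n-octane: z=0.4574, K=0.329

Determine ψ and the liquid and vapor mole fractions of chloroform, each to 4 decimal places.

ψ = 0.4767, x_chloroform = 0.3275, y_chloroform = 0.7787

Material balance + equilibrium reduce to Σ zᵢ(Kᵢ−1)/(1+ψ(Kᵢ−1)) = 0.
Check two-phase: ΣzᵢKᵢ = 1.4408 > 1 and Σzᵢ/Kᵢ = 1.6184 > 1, so g(0) = 0.4408 > 0 and g(1) = -0.6184 < 0.
Binary case is linear: z₁(K₁−1)(1+ψ(K₂−1)) + z₂(K₂−1)(1+ψ(K₁−1)) = 0
⇒ ψ = [z₁(K₁−1)+z₂(K₂−1)] / [−(K₁−1)(K₂−1)] = 0.44079/0.92464 = 0.4767
Compositions from xᵢ = zᵢ/(1+ψ(Kᵢ−1)), yᵢ = Kᵢxᵢ:
  chloroform: x = 0.3275, y = 0.7787
  n-octane: x = 0.6725, y = 0.2213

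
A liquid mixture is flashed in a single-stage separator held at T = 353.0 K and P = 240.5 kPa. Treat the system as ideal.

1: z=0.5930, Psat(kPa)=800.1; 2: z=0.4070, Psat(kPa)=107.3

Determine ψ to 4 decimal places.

Raoult's law: Kᵢ = Pᵢˢᵃᵗ/P = Pᵢˢᵃᵗ/240.5.
  K_1 = 800.1/240.5 = 3.326819, K_2 = 107.3/240.5 = 0.446154
Let ψ = V/F and solve Σ zᵢ(Kᵢ−1)/(1+ψ(Kᵢ−1)) = 0.
Feasibility: ΣzᵢKᵢ = 2.1544, Σzᵢ/Kᵢ = 1.0905 — both > 1, two phases present.
Newton–Raphson from ψ = 0.31:
  ψ = 0.3100: g = 0.52946, g' = -1.2655 → ψ = 0.7284
  ψ = 0.7284: g = 0.13419, g' = -0.7929 → ψ = 0.8976
  ψ = 0.8976: g = -0.00153, g' = -0.8303 → ψ = 0.8958
Converged at ψ = 0.8958.

ψ = 0.8958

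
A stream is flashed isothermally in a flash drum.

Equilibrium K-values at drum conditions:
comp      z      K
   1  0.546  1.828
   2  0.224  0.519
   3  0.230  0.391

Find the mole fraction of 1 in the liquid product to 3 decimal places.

x_1 = 0.398

Material balance + equilibrium reduce to Σ zᵢ(Kᵢ−1)/(1+V/F(Kᵢ−1)) = 0.
Check two-phase: ΣzᵢKᵢ = 1.204 > 1 and Σzᵢ/Kᵢ = 1.319 > 1, so g(0) = 0.204 > 0 and g(1) = -0.319 < 0.
Newton iteration, V/F⁰ = 0.31:
  V/F = 0.310: g = 0.0605, g' = -0.438 → V/F = 0.448
Converged at V/F = 0.448.
Compositions from xᵢ = zᵢ/(1+V/F(Kᵢ−1)), yᵢ = Kᵢxᵢ:
  1: x = 0.398, y = 0.728
  2: x = 0.285, y = 0.148
  3: x = 0.316, y = 0.124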